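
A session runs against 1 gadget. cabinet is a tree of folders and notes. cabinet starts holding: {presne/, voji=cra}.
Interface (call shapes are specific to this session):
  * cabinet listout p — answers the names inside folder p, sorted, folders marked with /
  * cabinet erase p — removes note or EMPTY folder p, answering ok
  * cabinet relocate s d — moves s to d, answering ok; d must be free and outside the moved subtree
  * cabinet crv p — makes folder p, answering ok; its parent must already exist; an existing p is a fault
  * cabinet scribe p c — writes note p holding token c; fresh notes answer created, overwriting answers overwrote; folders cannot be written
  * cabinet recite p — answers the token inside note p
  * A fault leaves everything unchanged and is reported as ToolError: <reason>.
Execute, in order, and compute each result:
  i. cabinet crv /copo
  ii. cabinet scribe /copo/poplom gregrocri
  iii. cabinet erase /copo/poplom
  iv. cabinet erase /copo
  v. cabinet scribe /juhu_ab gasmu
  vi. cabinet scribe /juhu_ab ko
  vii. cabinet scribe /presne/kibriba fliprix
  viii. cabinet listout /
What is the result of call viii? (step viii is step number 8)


Answer: [juhu_ab, presne/, voji]

Derivation:
// cabinet crv(/copo) == ok
// cabinet scribe(/copo/poplom, gregrocri) == created
// cabinet erase(/copo/poplom) == ok
// cabinet erase(/copo) == ok
// cabinet scribe(/juhu_ab, gasmu) == created
// cabinet scribe(/juhu_ab, ko) == overwrote
// cabinet scribe(/presne/kibriba, fliprix) == created
// cabinet listout(/) == [juhu_ab, presne/, voji]


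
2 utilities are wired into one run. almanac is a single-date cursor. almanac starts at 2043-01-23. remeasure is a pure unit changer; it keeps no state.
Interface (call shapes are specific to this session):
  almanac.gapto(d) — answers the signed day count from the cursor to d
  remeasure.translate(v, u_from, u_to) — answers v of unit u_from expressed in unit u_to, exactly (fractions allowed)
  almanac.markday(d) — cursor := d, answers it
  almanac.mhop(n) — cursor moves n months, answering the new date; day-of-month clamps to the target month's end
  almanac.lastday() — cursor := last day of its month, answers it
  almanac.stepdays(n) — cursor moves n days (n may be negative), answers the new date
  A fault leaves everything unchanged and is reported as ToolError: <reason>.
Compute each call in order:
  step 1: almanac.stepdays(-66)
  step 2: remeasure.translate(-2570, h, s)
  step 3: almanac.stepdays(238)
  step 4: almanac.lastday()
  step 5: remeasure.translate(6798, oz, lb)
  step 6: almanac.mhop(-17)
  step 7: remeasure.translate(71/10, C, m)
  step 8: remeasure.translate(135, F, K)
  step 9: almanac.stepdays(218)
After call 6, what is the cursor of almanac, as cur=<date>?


;; 1. almanac.stepdays(-66) == 2042-11-18
;; 2. remeasure.translate(-2570, h, s) == -9252000
;; 3. almanac.stepdays(238) == 2043-07-14
;; 4. almanac.lastday() == 2043-07-31
;; 5. remeasure.translate(6798, oz, lb) == 3399/8
;; 6. almanac.mhop(-17) == 2042-02-28
;; 7. remeasure.translate(71/10, C, m) == ToolError: incompatible units
;; 8. remeasure.translate(135, F, K) == 59467/180
;; 9. almanac.stepdays(218) == 2042-10-04

Answer: cur=2042-02-28


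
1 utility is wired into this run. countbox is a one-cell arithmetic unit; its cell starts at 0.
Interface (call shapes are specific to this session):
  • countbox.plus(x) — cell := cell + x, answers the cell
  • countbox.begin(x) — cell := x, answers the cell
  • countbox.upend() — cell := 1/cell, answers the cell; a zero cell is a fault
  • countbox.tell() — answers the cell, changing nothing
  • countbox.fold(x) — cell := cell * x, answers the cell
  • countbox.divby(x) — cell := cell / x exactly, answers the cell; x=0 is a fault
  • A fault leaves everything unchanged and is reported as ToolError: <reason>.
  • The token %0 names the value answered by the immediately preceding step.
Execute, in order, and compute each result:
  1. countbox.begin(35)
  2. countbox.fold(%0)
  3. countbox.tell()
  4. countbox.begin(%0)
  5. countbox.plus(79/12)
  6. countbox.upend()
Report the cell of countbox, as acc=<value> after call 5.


Answer: acc=14779/12

Derivation:
I try countbox.begin using x=35, yielding 35.
Next I call countbox.fold using x=%0, and observe 1225.
Using countbox.tell(), and see 1225.
Now I run countbox.begin using x=%0, yielding 1225.
I use countbox.plus using x=79/12, — result: 14779/12.
Now I run countbox.upend(), yielding 12/14779.


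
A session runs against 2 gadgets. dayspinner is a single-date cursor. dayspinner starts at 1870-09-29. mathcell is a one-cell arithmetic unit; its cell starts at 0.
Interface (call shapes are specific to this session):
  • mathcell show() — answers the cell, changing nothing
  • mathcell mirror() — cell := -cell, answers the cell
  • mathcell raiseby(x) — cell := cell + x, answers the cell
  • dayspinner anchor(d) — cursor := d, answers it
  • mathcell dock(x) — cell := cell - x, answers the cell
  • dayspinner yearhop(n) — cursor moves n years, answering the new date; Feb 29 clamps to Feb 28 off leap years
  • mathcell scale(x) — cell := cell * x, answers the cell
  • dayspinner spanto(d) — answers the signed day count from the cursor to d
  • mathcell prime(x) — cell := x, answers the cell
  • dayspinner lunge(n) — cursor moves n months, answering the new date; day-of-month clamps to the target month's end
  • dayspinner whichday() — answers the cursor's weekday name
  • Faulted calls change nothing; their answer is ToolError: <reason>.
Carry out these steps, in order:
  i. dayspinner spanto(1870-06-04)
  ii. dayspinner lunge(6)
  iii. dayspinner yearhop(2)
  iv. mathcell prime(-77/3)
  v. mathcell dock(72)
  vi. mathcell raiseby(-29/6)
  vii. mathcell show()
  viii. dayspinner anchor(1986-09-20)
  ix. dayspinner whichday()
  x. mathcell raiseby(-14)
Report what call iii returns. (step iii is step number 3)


Answer: 1873-03-29

Derivation:
-> dayspinner spanto(d='1870-06-04')
<- -117
-> dayspinner lunge(n='6')
<- 1871-03-29
-> dayspinner yearhop(n='2')
<- 1873-03-29
-> mathcell prime(x='-77/3')
<- -77/3
-> mathcell dock(x='72')
<- -293/3
-> mathcell raiseby(x='-29/6')
<- -205/2
-> mathcell show()
<- -205/2
-> dayspinner anchor(d='1986-09-20')
<- 1986-09-20
-> dayspinner whichday()
<- Saturday
-> mathcell raiseby(x='-14')
<- -233/2


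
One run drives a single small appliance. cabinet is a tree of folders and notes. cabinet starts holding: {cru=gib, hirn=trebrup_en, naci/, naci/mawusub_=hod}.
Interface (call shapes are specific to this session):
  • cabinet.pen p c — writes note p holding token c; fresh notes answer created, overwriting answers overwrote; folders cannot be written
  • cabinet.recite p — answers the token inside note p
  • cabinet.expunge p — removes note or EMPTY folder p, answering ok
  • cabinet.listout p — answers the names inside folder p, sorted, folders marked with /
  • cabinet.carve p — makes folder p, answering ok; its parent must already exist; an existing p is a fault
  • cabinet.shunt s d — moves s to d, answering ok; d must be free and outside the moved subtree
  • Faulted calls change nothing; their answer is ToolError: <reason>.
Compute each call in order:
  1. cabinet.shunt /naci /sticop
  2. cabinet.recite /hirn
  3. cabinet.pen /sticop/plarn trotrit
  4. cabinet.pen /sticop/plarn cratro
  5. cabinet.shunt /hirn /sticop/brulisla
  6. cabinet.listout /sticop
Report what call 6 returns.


Act: cabinet.shunt[s=/naci; d=/sticop]
Obs: ok
Act: cabinet.recite[p=/hirn]
Obs: trebrup_en
Act: cabinet.pen[p=/sticop/plarn; c=trotrit]
Obs: created
Act: cabinet.pen[p=/sticop/plarn; c=cratro]
Obs: overwrote
Act: cabinet.shunt[s=/hirn; d=/sticop/brulisla]
Obs: ok
Act: cabinet.listout[p=/sticop]
Obs: [brulisla, mawusub_, plarn]

Answer: [brulisla, mawusub_, plarn]


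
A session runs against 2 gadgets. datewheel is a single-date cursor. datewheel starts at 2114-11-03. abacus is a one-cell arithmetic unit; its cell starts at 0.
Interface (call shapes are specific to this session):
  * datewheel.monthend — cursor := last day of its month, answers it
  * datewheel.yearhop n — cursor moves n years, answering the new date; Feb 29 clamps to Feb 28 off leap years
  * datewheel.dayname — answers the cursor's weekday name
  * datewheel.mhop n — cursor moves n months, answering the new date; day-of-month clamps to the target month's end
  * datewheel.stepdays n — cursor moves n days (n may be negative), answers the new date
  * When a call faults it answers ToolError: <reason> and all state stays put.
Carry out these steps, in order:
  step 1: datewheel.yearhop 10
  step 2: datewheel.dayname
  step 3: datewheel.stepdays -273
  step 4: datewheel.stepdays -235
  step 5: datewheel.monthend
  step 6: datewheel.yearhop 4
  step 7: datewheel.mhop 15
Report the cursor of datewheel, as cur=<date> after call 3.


Step: datewheel.yearhop[n='10']
Result: 2124-11-03
Step: datewheel.dayname[]
Result: Friday
Step: datewheel.stepdays[n='-273']
Result: 2124-02-04
Step: datewheel.stepdays[n='-235']
Result: 2123-06-14
Step: datewheel.monthend[]
Result: 2123-06-30
Step: datewheel.yearhop[n='4']
Result: 2127-06-30
Step: datewheel.mhop[n='15']
Result: 2128-09-30

Answer: cur=2124-02-04


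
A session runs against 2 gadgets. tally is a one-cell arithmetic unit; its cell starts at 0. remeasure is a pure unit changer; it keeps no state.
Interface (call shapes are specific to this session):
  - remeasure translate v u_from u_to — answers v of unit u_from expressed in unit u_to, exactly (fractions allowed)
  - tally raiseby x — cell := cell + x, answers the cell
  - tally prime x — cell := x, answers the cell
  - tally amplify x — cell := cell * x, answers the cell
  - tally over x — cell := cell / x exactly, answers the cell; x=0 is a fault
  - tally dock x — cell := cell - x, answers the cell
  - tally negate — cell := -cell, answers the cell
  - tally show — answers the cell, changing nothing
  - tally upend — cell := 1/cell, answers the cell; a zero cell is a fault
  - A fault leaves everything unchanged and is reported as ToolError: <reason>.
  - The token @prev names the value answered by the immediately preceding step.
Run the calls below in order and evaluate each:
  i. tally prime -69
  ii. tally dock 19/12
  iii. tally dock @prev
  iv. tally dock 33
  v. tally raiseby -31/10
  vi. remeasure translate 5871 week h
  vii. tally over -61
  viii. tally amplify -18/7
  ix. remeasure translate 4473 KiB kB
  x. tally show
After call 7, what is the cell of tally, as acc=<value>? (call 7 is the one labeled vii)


Answer: acc=361/610

Derivation:
Calling tally prime with x=-69, and see -69.
Using tally dock with x=19/12, → -847/12.
I use tally dock with x=@prev, and see 0.
I invoke tally dock with x=33, and get -33.
I use tally raiseby with x=-31/10, which returns -361/10.
Invoking remeasure translate with v=5871, u_from=week, u_to=h, and observe 986328.
Now I run tally over with x=-61: 361/610.
Now I run tally amplify with x=-18/7, — result: -3249/2135.
Using remeasure translate with v=4473, u_from=KiB, u_to=kB, and get 572544/125.
Next I call tally show(), yielding -3249/2135.


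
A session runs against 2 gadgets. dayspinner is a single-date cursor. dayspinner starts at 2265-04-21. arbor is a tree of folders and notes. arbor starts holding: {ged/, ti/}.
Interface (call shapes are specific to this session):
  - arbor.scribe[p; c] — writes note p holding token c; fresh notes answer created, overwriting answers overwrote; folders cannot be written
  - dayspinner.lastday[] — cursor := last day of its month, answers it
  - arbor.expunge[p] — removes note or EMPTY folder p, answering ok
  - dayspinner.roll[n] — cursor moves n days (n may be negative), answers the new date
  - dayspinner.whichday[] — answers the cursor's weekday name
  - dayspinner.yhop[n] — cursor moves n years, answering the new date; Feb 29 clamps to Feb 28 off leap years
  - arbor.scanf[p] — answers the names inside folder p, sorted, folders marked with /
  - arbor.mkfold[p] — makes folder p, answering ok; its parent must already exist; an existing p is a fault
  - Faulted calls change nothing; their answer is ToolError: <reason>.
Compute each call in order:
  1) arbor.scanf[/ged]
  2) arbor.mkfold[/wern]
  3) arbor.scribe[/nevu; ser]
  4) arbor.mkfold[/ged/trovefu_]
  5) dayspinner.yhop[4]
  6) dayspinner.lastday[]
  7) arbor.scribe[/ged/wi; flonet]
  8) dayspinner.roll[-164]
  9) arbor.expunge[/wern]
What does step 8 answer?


Answer: 2268-11-17

Derivation:
>>> scanf p='/ged'
:: []
>>> mkfold p='/wern'
:: ok
>>> scribe p='/nevu' c='ser'
:: created
>>> mkfold p='/ged/trovefu_'
:: ok
>>> yhop n='4'
:: 2269-04-21
>>> lastday
:: 2269-04-30
>>> scribe p='/ged/wi' c='flonet'
:: created
>>> roll n='-164'
:: 2268-11-17
>>> expunge p='/wern'
:: ok


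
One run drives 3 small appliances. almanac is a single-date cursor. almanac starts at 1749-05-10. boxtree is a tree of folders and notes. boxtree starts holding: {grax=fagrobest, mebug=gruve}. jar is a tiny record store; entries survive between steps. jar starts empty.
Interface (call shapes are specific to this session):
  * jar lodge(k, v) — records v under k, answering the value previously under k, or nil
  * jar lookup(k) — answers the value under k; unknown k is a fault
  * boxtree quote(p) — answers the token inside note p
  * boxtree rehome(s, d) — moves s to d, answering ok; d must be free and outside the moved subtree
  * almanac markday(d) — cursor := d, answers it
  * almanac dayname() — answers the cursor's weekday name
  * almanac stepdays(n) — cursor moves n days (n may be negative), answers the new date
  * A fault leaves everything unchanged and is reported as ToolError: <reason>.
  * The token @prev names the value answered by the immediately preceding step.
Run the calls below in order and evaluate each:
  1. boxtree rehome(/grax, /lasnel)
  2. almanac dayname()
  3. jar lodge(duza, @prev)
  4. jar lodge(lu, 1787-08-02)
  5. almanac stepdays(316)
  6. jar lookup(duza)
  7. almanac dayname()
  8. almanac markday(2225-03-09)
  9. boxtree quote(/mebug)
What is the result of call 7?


Answer: Sunday

Derivation:
! boxtree rehome(s→/grax, d→/lasnel) => ok
! almanac dayname() => Saturday
! jar lodge(k→duza, v→@prev) => nil
! jar lodge(k→lu, v→1787-08-02) => nil
! almanac stepdays(n→316) => 1750-03-22
! jar lookup(k→duza) => Saturday
! almanac dayname() => Sunday
! almanac markday(d→2225-03-09) => 2225-03-09
! boxtree quote(p→/mebug) => gruve


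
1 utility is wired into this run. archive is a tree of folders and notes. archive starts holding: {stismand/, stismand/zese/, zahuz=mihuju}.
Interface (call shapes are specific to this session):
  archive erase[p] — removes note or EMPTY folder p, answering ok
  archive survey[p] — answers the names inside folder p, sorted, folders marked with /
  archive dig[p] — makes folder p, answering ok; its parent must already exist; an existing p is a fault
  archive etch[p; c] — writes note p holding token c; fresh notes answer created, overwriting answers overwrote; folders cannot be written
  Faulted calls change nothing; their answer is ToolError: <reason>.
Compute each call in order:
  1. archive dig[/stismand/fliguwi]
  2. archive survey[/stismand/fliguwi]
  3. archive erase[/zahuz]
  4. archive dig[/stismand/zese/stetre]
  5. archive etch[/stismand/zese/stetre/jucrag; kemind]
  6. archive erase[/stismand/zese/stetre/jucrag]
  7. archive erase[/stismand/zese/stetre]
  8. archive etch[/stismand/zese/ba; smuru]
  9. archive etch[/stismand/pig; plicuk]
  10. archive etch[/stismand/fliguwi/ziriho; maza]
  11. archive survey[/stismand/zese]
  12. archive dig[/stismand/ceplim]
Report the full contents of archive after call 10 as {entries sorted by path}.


Answer: {stismand/, stismand/fliguwi/, stismand/fliguwi/ziriho=maza, stismand/pig=plicuk, stismand/zese/, stismand/zese/ba=smuru}

Derivation:
Next I call archive dig on /stismand/fliguwi, yielding ok.
I call archive survey on /stismand/fliguwi, → [].
Calling archive erase on /zahuz, giving ok.
Invoking archive dig on /stismand/zese/stetre, yielding ok.
Using archive etch on /stismand/zese/stetre/jucrag, kemind, giving created.
I invoke archive erase on /stismand/zese/stetre/jucrag, and see ok.
Invoking archive erase on /stismand/zese/stetre, giving ok.
I use archive etch on /stismand/zese/ba, smuru, and see created.
Using archive etch on /stismand/pig, plicuk, and see created.
Next I call archive etch on /stismand/fliguwi/ziriho, maza, yielding created.
Next I call archive survey on /stismand/zese, — result: [ba].
Next I call archive dig on /stismand/ceplim, which returns ok.


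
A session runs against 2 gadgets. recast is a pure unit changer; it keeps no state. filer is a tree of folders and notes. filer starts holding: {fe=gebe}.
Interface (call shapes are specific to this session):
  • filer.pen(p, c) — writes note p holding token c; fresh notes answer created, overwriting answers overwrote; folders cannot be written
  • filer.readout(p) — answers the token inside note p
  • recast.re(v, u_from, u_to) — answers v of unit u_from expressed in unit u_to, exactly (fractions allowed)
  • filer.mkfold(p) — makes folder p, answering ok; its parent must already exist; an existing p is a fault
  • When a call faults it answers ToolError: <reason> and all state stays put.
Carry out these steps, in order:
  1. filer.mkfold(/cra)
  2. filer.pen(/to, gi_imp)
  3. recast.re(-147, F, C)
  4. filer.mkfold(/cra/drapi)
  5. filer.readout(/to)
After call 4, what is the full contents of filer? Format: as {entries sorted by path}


Answer: {cra/, cra/drapi/, fe=gebe, to=gi_imp}

Derivation:
>> filer.mkfold(p=/cra)
<< ok
>> filer.pen(p=/to, c=gi_imp)
<< created
>> recast.re(v=-147, u_from=F, u_to=C)
<< -895/9
>> filer.mkfold(p=/cra/drapi)
<< ok
>> filer.readout(p=/to)
<< gi_imp


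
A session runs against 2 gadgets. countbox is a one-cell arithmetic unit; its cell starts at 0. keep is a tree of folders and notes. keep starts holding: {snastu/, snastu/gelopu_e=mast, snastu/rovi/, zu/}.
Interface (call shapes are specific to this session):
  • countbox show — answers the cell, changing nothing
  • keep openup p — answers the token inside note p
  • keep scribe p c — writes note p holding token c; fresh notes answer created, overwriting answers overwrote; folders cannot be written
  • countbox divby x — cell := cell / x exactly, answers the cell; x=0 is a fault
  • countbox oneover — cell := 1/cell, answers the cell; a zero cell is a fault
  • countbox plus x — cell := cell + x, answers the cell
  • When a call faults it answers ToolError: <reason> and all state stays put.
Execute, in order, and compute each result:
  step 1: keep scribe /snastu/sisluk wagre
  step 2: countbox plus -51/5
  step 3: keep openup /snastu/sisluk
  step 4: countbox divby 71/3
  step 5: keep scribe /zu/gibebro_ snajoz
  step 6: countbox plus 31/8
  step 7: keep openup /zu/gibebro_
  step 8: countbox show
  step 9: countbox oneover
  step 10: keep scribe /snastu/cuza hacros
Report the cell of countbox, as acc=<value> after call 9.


Step: keep scribe[/snastu/sisluk; wagre]
Result: created
Step: countbox plus[-51/5]
Result: -51/5
Step: keep openup[/snastu/sisluk]
Result: wagre
Step: countbox divby[71/3]
Result: -153/355
Step: keep scribe[/zu/gibebro_; snajoz]
Result: created
Step: countbox plus[31/8]
Result: 9781/2840
Step: keep openup[/zu/gibebro_]
Result: snajoz
Step: countbox show[]
Result: 9781/2840
Step: countbox oneover[]
Result: 2840/9781
Step: keep scribe[/snastu/cuza; hacros]
Result: created

Answer: acc=2840/9781


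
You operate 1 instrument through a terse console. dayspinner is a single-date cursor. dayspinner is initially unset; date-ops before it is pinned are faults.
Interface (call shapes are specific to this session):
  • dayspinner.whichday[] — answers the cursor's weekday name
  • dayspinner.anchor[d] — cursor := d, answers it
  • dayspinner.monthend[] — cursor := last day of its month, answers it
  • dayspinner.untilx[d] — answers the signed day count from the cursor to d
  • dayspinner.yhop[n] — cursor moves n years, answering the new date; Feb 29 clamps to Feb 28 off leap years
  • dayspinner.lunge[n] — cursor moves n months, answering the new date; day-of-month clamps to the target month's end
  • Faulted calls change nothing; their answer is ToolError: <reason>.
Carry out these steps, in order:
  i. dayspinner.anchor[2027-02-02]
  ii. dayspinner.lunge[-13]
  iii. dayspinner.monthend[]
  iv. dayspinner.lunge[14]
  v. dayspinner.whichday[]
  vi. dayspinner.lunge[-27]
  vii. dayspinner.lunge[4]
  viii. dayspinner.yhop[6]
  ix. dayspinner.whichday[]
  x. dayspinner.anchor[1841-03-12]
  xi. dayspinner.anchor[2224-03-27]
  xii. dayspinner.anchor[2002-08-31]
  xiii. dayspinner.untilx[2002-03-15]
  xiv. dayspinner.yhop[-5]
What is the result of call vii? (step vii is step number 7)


Answer: 2025-04-30

Derivation:
Then anchor(d='2027-02-02'), yielding 2027-02-02.
I call lunge(n='-13'): 2026-01-02.
I use monthend, giving 2026-01-31.
Calling lunge(n='14'), and see 2027-03-31.
Next I call whichday(), yielding Wednesday.
Invoking lunge(n='-27'), giving 2024-12-31.
Next I call lunge(n='4'), → 2025-04-30.
Then yhop(n='6'): 2031-04-30.
Now I run whichday, and get Wednesday.
Now I run anchor(d='1841-03-12'), and get 1841-03-12.
I call anchor(d='2224-03-27'), and get 2224-03-27.
Using anchor(d='2002-08-31'), — result: 2002-08-31.
Using untilx(d='2002-03-15'), and get -169.
Now I run yhop(n='-5'), giving 1997-08-31.


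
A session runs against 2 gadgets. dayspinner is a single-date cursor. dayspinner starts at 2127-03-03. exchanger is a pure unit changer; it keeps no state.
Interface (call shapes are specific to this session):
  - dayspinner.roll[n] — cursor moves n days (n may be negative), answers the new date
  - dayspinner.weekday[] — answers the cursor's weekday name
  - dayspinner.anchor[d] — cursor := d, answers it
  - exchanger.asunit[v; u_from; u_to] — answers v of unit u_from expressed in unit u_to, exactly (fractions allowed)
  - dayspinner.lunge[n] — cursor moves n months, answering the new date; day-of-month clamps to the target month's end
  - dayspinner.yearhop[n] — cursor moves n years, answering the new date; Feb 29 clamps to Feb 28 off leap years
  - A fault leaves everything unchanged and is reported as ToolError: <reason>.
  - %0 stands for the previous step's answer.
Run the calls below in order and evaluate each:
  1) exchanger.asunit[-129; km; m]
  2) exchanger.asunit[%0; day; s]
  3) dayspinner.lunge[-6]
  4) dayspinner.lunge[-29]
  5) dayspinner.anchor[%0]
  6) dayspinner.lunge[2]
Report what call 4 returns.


Answer: 2124-04-03

Derivation:
-- 1. exchanger.asunit(v→-129, u_from→km, u_to→m) == -129000
-- 2. exchanger.asunit(v→%0, u_from→day, u_to→s) == -11145600000
-- 3. dayspinner.lunge(n→-6) == 2126-09-03
-- 4. dayspinner.lunge(n→-29) == 2124-04-03
-- 5. dayspinner.anchor(d→%0) == 2124-04-03
-- 6. dayspinner.lunge(n→2) == 2124-06-03


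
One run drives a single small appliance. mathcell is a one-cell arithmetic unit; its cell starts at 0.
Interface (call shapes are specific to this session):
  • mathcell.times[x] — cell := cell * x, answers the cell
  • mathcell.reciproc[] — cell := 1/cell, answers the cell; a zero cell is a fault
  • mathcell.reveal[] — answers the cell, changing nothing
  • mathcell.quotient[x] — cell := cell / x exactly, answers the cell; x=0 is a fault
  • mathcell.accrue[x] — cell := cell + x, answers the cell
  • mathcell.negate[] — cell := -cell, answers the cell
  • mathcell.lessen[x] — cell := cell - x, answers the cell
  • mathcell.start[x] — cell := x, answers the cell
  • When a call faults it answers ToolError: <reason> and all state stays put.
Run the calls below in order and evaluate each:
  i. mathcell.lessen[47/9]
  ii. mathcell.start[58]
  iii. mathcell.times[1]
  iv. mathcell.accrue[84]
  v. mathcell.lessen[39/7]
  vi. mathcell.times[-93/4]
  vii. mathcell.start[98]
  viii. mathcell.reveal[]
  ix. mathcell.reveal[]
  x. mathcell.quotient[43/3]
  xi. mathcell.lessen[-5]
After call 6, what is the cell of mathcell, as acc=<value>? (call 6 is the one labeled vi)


>> mathcell.lessen(x→47/9)
<< -47/9
>> mathcell.start(x→58)
<< 58
>> mathcell.times(x→1)
<< 58
>> mathcell.accrue(x→84)
<< 142
>> mathcell.lessen(x→39/7)
<< 955/7
>> mathcell.times(x→-93/4)
<< -88815/28
>> mathcell.start(x→98)
<< 98
>> mathcell.reveal()
<< 98
>> mathcell.reveal()
<< 98
>> mathcell.quotient(x→43/3)
<< 294/43
>> mathcell.lessen(x→-5)
<< 509/43

Answer: acc=-88815/28


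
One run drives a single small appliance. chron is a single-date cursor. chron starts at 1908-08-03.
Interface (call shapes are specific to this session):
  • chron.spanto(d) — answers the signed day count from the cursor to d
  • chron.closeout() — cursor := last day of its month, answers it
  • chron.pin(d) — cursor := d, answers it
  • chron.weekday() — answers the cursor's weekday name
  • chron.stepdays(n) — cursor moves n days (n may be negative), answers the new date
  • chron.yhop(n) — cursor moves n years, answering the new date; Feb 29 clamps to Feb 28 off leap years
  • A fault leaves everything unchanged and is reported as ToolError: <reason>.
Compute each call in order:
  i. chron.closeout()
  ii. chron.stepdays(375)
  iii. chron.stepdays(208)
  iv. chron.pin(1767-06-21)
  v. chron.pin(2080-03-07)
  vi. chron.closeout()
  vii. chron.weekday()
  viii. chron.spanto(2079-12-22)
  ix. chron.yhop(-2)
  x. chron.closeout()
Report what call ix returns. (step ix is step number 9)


Answer: 2078-03-31

Derivation:
% chron.closeout
  1908-08-31
% chron.stepdays n=375
  1909-09-10
% chron.stepdays n=208
  1910-04-06
% chron.pin d=1767-06-21
  1767-06-21
% chron.pin d=2080-03-07
  2080-03-07
% chron.closeout
  2080-03-31
% chron.weekday
  Sunday
% chron.spanto d=2079-12-22
  -100
% chron.yhop n=-2
  2078-03-31
% chron.closeout
  2078-03-31


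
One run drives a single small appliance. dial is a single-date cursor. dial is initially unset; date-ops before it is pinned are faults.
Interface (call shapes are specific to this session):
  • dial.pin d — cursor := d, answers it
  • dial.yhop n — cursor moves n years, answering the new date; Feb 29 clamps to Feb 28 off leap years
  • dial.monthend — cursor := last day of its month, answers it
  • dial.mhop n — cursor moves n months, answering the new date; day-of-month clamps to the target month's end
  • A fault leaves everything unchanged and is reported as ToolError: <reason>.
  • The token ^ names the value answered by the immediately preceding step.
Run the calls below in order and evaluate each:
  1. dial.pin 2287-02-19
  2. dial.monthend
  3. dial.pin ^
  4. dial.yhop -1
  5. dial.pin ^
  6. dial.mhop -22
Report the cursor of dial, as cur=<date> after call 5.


$ dial.pin d='2287-02-19'
  2287-02-19
$ dial.monthend
  2287-02-28
$ dial.pin d='^'
  2287-02-28
$ dial.yhop n='-1'
  2286-02-28
$ dial.pin d='^'
  2286-02-28
$ dial.mhop n='-22'
  2284-04-28

Answer: cur=2286-02-28


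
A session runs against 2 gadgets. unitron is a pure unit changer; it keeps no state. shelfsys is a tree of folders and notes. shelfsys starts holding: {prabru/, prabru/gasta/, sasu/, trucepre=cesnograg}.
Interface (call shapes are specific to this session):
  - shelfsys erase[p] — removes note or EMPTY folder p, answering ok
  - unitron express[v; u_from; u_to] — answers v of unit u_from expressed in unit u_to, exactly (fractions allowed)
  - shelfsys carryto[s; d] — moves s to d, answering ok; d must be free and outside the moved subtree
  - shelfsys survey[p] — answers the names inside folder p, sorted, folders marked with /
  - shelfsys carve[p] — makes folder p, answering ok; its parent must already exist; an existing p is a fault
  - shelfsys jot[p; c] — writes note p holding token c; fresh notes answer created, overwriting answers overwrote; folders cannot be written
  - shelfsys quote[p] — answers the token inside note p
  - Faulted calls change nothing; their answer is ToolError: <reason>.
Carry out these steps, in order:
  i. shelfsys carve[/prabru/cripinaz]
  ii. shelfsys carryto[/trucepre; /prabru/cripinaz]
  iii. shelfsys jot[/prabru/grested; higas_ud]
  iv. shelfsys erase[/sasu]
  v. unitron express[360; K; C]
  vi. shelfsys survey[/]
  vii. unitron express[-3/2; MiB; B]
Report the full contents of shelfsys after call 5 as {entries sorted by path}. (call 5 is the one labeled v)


Answer: {prabru/, prabru/cripinaz/, prabru/gasta/, prabru/grested=higas_ud, trucepre=cesnograg}

Derivation:
;; 1. shelfsys carve(p='/prabru/cripinaz') == ok
;; 2. shelfsys carryto(s='/trucepre', d='/prabru/cripinaz') == ToolError: exists
;; 3. shelfsys jot(p='/prabru/grested', c='higas_ud') == created
;; 4. shelfsys erase(p='/sasu') == ok
;; 5. unitron express(v='360', u_from='K', u_to='C') == 1737/20
;; 6. shelfsys survey(p='/') == [prabru/, trucepre]
;; 7. unitron express(v='-3/2', u_from='MiB', u_to='B') == -1572864


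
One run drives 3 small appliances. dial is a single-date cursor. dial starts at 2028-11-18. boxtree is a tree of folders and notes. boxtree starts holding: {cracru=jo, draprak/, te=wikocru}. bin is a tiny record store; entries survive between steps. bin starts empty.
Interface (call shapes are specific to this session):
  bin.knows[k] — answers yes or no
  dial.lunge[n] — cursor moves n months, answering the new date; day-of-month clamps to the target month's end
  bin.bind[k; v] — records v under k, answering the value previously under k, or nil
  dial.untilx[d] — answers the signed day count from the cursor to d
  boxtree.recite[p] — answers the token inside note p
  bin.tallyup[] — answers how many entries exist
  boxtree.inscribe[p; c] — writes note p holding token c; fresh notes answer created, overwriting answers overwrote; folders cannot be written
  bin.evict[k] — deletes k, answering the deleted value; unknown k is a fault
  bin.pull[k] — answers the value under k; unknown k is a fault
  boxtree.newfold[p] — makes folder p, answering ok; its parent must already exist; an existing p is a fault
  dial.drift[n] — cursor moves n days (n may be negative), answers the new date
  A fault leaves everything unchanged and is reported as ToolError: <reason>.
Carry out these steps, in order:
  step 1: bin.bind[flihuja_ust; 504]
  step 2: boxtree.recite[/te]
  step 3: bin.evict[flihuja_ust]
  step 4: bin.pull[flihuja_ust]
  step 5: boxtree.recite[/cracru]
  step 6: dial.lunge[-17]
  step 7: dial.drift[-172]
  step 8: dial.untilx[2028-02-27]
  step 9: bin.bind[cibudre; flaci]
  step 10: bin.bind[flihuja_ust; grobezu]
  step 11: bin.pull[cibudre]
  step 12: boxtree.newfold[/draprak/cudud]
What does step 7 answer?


Answer: 2026-12-28

Derivation:
CALL bind[k→flihuja_ust; v→504]
RET  nil
CALL recite[p→/te]
RET  wikocru
CALL evict[k→flihuja_ust]
RET  504
CALL pull[k→flihuja_ust]
RET  ToolError: no such key flihuja_ust
CALL recite[p→/cracru]
RET  jo
CALL lunge[n→-17]
RET  2027-06-18
CALL drift[n→-172]
RET  2026-12-28
CALL untilx[d→2028-02-27]
RET  426
CALL bind[k→cibudre; v→flaci]
RET  nil
CALL bind[k→flihuja_ust; v→grobezu]
RET  nil
CALL pull[k→cibudre]
RET  flaci
CALL newfold[p→/draprak/cudud]
RET  ok


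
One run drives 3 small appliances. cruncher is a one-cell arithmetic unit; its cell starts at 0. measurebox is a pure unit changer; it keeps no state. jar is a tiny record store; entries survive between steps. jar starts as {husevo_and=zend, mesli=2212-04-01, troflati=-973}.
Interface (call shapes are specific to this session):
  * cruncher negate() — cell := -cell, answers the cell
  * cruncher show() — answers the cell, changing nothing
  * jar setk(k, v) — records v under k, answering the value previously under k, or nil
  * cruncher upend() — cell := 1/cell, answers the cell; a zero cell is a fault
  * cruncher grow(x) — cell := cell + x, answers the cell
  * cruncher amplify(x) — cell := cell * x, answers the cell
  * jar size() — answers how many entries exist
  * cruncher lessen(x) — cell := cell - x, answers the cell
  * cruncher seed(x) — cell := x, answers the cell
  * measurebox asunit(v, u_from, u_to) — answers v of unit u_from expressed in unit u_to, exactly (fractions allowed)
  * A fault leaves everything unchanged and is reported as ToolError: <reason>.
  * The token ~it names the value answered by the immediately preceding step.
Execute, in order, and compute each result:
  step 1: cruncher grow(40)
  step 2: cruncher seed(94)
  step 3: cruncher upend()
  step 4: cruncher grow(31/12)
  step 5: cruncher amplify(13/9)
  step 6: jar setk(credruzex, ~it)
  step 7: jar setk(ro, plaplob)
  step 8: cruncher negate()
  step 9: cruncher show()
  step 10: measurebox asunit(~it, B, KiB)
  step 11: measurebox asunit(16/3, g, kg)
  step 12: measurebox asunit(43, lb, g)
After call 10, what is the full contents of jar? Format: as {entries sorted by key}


→ cruncher grow(x='40')
← 40
→ cruncher seed(x='94')
← 94
→ cruncher upend()
← 1/94
→ cruncher grow(x='31/12')
← 1463/564
→ cruncher amplify(x='13/9')
← 19019/5076
→ jar setk(k='credruzex', v='~it')
← nil
→ jar setk(k='ro', v='plaplob')
← nil
→ cruncher negate()
← -19019/5076
→ cruncher show()
← -19019/5076
→ measurebox asunit(v='~it', u_from='B', u_to='KiB')
← -19019/5197824
→ measurebox asunit(v='16/3', u_from='g', u_to='kg')
← 2/375
→ measurebox asunit(v='43', u_from='lb', u_to='g')
← 1950447191/100000

Answer: {credruzex=19019/5076, husevo_and=zend, mesli=2212-04-01, ro=plaplob, troflati=-973}


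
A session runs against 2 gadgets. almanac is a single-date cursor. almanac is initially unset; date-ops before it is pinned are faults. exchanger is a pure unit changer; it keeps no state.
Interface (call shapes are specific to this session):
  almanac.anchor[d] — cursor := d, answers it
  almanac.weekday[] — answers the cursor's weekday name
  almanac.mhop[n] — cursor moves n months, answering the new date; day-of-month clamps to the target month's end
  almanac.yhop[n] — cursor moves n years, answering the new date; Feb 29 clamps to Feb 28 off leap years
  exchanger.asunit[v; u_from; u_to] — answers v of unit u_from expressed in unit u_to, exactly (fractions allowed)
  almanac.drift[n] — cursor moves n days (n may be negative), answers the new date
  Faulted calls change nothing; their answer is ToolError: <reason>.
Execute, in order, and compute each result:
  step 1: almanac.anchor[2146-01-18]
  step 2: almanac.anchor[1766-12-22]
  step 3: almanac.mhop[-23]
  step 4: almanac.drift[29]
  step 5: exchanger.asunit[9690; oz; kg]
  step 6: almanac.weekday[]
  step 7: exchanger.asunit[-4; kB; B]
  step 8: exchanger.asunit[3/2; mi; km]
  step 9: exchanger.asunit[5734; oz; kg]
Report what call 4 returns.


==> almanac.anchor(d: 2146-01-18)
<== 2146-01-18
==> almanac.anchor(d: 1766-12-22)
<== 1766-12-22
==> almanac.mhop(n: -23)
<== 1765-01-22
==> almanac.drift(n: 29)
<== 1765-02-20
==> exchanger.asunit(v: 9690, u_from: oz, u_to: kg)
<== 43953100653/160000000
==> almanac.weekday()
<== Wednesday
==> exchanger.asunit(v: -4, u_from: kB, u_to: B)
<== -4000
==> exchanger.asunit(v: 3/2, u_from: mi, u_to: km)
<== 37719/15625
==> exchanger.asunit(v: 5734, u_from: oz, u_to: kg)
<== 130044932479/800000000

Answer: 1765-02-20


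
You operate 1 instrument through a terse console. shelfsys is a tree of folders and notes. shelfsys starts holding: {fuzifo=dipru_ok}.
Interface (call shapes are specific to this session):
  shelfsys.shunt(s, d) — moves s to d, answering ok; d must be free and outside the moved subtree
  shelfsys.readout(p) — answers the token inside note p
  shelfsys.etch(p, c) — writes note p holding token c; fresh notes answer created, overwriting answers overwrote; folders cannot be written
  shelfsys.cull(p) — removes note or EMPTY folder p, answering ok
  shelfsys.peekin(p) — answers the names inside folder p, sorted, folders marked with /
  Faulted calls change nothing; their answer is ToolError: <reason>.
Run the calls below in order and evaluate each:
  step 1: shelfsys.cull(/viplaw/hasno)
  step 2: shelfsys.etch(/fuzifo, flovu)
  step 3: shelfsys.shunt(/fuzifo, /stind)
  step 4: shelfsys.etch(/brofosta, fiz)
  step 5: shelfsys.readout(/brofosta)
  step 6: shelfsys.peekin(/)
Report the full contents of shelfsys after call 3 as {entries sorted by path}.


Answer: {stind=flovu}

Derivation:
Do: cull[p='/viplaw/hasno']
See: ToolError: not found
Do: etch[p='/fuzifo'; c='flovu']
See: overwrote
Do: shunt[s='/fuzifo'; d='/stind']
See: ok
Do: etch[p='/brofosta'; c='fiz']
See: created
Do: readout[p='/brofosta']
See: fiz
Do: peekin[p='/']
See: [brofosta, stind]


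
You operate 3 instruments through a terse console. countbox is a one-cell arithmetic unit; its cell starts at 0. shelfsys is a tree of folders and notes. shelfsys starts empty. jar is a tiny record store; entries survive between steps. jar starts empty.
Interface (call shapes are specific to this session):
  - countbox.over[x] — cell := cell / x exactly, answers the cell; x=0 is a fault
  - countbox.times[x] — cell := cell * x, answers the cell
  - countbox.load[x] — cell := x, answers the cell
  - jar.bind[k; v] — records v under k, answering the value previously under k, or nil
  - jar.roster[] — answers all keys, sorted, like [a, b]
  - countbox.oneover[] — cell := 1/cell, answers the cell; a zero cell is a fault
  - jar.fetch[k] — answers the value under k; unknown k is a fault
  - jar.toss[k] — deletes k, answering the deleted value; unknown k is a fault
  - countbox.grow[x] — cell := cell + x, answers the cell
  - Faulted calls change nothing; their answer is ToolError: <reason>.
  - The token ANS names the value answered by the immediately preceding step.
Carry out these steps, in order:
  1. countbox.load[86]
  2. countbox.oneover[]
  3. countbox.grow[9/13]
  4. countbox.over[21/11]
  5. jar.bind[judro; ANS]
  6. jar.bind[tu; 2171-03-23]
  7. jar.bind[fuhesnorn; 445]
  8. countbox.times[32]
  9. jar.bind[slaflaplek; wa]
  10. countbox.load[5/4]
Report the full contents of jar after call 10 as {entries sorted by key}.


I call countbox.load with x='86', and see 86.
Now I run countbox.oneover, and observe 1/86.
Invoking countbox.grow with x='9/13', which returns 787/1118.
I invoke countbox.over with x='21/11', — result: 8657/23478.
Next I call jar.bind with k='judro', v='ANS', → nil.
Using jar.bind with k='tu', v='2171-03-23', and get nil.
Calling jar.bind with k='fuhesnorn', v='445', yielding nil.
Invoking countbox.times with x='32', — result: 138512/11739.
Then jar.bind with k='slaflaplek', v='wa', giving nil.
Then countbox.load with x='5/4', — result: 5/4.

Answer: {fuhesnorn=445, judro=8657/23478, slaflaplek=wa, tu=2171-03-23}


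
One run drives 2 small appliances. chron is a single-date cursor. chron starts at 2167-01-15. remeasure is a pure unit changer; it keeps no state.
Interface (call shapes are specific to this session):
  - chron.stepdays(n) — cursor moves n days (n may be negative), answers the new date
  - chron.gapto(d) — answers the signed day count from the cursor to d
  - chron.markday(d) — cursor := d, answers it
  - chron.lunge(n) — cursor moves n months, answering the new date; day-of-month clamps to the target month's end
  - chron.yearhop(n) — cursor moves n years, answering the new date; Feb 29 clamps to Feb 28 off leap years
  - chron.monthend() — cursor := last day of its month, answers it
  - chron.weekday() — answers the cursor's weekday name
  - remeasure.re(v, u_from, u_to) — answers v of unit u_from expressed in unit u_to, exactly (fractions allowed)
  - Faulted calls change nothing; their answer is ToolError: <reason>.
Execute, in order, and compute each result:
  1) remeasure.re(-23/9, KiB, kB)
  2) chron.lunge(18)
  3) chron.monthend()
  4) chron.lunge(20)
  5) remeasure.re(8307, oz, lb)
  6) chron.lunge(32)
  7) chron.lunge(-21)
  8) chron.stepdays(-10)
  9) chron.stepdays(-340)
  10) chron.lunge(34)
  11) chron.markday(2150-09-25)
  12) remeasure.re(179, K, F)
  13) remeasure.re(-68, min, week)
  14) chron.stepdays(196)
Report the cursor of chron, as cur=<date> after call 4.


I try remeasure.re(-23/9, KiB, kB), and get -2944/1125.
I run chron.lunge(18), giving 2168-07-15.
Then chron.monthend, and get 2168-07-31.
I run chron.lunge(20), — result: 2170-03-31.
I call remeasure.re(8307, oz, lb), which returns 8307/16.
Using chron.lunge(32), which returns 2172-11-30.
Calling chron.lunge(-21), which returns 2171-02-28.
Using chron.stepdays(-10), yielding 2171-02-18.
Invoking chron.stepdays(-340), yielding 2170-03-15.
I run chron.lunge(34), — result: 2173-01-15.
Then chron.markday(2150-09-25), which returns 2150-09-25.
Using remeasure.re(179, K, F), → -13747/100.
I call remeasure.re(-68, min, week), — result: -17/2520.
Then chron.stepdays(196), and get 2151-04-09.

Answer: cur=2170-03-31
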